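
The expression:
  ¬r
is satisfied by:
  {r: False}


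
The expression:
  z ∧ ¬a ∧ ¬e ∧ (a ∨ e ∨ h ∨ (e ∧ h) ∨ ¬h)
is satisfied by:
  {z: True, e: False, a: False}


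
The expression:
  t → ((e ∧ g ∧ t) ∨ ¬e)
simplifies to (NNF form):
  g ∨ ¬e ∨ ¬t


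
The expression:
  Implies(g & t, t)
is always true.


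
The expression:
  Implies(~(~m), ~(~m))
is always true.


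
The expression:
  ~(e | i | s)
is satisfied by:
  {i: False, e: False, s: False}


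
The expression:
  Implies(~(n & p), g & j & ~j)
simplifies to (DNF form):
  n & p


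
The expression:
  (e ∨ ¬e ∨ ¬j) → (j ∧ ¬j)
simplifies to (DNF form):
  False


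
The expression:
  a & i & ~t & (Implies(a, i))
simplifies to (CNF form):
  a & i & ~t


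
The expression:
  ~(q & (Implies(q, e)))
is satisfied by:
  {e: False, q: False}
  {q: True, e: False}
  {e: True, q: False}


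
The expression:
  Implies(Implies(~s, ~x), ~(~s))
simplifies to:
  s | x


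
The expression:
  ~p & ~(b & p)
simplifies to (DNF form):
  ~p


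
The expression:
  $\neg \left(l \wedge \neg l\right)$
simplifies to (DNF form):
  $\text{True}$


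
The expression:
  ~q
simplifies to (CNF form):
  ~q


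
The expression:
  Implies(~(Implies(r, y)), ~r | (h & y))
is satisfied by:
  {y: True, r: False}
  {r: False, y: False}
  {r: True, y: True}


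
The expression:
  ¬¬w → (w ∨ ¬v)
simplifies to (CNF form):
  True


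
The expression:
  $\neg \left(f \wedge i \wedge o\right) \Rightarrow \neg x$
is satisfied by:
  {f: True, i: True, o: True, x: False}
  {f: True, i: True, o: False, x: False}
  {f: True, o: True, i: False, x: False}
  {f: True, o: False, i: False, x: False}
  {i: True, o: True, f: False, x: False}
  {i: True, o: False, f: False, x: False}
  {o: True, f: False, i: False, x: False}
  {o: False, f: False, i: False, x: False}
  {x: True, f: True, i: True, o: True}


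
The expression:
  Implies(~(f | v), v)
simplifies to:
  f | v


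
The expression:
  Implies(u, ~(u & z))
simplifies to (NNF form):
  ~u | ~z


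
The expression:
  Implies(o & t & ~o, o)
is always true.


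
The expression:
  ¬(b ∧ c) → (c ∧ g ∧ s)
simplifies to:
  c ∧ (b ∨ g) ∧ (b ∨ s)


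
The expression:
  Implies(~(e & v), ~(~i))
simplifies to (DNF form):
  i | (e & v)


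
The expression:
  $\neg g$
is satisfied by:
  {g: False}


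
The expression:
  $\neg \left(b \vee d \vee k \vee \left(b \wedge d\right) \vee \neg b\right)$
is never true.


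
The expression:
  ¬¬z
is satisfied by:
  {z: True}


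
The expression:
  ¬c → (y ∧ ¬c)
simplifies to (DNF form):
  c ∨ y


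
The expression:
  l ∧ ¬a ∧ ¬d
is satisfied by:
  {l: True, d: False, a: False}


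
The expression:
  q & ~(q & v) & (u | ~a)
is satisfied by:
  {u: True, q: True, v: False, a: False}
  {q: True, u: False, v: False, a: False}
  {a: True, u: True, q: True, v: False}


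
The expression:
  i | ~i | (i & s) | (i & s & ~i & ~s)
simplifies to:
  True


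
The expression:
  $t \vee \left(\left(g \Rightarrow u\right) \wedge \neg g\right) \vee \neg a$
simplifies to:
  $t \vee \neg a \vee \neg g$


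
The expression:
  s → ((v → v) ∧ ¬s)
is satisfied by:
  {s: False}


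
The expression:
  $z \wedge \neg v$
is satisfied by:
  {z: True, v: False}


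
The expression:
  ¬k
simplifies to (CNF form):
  ¬k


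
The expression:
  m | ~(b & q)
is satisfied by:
  {m: True, q: False, b: False}
  {q: False, b: False, m: False}
  {b: True, m: True, q: False}
  {b: True, q: False, m: False}
  {m: True, q: True, b: False}
  {q: True, m: False, b: False}
  {b: True, q: True, m: True}


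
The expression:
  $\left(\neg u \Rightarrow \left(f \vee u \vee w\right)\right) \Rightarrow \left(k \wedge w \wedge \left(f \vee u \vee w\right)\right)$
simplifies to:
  $\left(k \vee \neg w\right) \wedge \left(w \vee \neg f\right) \wedge \left(w \vee \neg u\right)$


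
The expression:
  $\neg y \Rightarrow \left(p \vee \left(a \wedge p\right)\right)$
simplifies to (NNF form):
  $p \vee y$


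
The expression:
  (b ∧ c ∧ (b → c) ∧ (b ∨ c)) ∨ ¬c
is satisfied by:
  {b: True, c: False}
  {c: False, b: False}
  {c: True, b: True}


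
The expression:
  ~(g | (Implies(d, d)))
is never true.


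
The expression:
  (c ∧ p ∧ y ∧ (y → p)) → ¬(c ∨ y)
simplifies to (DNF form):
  ¬c ∨ ¬p ∨ ¬y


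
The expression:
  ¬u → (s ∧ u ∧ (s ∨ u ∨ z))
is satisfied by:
  {u: True}


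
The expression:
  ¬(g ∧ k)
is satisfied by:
  {g: False, k: False}
  {k: True, g: False}
  {g: True, k: False}


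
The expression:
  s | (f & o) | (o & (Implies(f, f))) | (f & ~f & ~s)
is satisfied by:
  {o: True, s: True}
  {o: True, s: False}
  {s: True, o: False}


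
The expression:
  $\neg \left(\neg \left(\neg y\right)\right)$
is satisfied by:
  {y: False}


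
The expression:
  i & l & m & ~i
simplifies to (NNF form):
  False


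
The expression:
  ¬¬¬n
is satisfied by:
  {n: False}


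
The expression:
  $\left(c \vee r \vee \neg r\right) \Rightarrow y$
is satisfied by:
  {y: True}


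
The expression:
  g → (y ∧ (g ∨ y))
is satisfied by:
  {y: True, g: False}
  {g: False, y: False}
  {g: True, y: True}


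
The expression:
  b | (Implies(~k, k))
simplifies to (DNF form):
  b | k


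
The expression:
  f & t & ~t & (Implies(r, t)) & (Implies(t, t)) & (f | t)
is never true.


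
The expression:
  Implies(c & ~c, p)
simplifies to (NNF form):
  True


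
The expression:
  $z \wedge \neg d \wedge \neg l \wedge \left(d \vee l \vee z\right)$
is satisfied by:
  {z: True, d: False, l: False}


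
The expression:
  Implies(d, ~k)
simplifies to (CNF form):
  ~d | ~k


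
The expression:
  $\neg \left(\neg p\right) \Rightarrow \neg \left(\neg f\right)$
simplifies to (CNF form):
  $f \vee \neg p$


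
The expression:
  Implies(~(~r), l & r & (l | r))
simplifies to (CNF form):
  l | ~r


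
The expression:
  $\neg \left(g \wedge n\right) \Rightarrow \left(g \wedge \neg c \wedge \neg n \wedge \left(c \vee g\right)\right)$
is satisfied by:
  {g: True, n: True, c: False}
  {g: True, c: False, n: False}
  {g: True, n: True, c: True}


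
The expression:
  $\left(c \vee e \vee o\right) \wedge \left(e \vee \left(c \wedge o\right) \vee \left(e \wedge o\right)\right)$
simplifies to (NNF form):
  $e \vee \left(c \wedge o\right)$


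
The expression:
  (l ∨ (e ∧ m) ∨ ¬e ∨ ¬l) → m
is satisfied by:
  {m: True}


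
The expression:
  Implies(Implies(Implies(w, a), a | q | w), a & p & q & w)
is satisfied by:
  {p: True, q: False, w: False, a: False}
  {p: False, q: False, w: False, a: False}
  {a: True, w: True, q: True, p: True}


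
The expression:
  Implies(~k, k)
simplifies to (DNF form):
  k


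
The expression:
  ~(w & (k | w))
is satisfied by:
  {w: False}


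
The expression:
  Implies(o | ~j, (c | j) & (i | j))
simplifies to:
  j | (c & i)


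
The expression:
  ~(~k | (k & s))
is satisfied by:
  {k: True, s: False}


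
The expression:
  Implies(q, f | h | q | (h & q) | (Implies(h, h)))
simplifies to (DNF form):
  True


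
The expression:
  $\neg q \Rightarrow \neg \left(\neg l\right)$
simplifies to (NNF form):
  $l \vee q$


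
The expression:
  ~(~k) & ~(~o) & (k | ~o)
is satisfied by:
  {o: True, k: True}


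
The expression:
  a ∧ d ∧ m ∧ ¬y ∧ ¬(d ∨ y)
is never true.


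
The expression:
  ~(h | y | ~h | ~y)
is never true.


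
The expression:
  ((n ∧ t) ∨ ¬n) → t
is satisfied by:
  {n: True, t: True}
  {n: True, t: False}
  {t: True, n: False}


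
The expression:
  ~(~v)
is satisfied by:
  {v: True}


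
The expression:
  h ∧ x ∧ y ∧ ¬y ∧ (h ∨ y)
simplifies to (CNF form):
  False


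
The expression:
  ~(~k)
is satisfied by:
  {k: True}


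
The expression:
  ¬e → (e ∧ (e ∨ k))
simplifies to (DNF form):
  e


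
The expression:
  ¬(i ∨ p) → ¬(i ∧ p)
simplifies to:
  True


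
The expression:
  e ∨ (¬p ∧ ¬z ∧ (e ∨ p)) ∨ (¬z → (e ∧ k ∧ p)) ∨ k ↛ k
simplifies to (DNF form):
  e ∨ z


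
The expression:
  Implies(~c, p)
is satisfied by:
  {c: True, p: True}
  {c: True, p: False}
  {p: True, c: False}


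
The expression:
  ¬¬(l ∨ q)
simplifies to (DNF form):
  l ∨ q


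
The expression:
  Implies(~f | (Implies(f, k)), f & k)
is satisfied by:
  {f: True}


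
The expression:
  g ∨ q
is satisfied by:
  {q: True, g: True}
  {q: True, g: False}
  {g: True, q: False}


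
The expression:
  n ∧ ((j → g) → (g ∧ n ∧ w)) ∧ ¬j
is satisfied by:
  {g: True, w: True, n: True, j: False}


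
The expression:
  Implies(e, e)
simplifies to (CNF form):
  True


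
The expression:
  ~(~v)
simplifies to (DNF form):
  v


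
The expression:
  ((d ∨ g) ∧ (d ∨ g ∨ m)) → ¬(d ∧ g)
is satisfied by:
  {g: False, d: False}
  {d: True, g: False}
  {g: True, d: False}


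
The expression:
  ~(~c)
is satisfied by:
  {c: True}


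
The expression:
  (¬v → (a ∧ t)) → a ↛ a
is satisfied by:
  {v: False, t: False, a: False}
  {a: True, v: False, t: False}
  {t: True, v: False, a: False}


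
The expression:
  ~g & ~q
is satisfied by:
  {q: False, g: False}


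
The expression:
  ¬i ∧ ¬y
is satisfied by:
  {i: False, y: False}


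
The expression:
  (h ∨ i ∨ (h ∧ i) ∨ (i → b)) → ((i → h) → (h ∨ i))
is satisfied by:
  {i: True, h: True}
  {i: True, h: False}
  {h: True, i: False}


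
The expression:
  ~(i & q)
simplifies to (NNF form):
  ~i | ~q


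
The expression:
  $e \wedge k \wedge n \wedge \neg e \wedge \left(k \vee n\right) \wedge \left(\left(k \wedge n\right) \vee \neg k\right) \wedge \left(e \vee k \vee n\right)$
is never true.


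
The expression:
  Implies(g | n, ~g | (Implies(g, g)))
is always true.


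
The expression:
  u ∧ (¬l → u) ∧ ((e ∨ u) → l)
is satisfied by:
  {u: True, l: True}


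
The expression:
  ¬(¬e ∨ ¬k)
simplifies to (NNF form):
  e ∧ k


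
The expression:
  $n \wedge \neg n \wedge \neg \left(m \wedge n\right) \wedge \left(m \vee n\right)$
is never true.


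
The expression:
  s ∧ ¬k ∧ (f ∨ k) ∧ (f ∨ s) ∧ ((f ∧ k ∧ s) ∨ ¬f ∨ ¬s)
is never true.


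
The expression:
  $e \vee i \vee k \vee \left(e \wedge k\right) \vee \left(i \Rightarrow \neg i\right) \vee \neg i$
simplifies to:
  $\text{True}$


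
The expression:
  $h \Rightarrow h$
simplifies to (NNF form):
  $\text{True}$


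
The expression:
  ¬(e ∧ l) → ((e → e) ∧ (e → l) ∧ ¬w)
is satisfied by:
  {l: True, e: False, w: False}
  {e: False, w: False, l: False}
  {l: True, e: True, w: False}
  {l: True, w: True, e: True}


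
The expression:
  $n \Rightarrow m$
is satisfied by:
  {m: True, n: False}
  {n: False, m: False}
  {n: True, m: True}


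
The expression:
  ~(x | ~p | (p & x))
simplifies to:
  p & ~x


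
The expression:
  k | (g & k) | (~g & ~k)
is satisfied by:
  {k: True, g: False}
  {g: False, k: False}
  {g: True, k: True}


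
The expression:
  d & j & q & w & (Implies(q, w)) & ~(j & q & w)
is never true.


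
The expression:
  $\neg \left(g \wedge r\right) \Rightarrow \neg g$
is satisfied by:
  {r: True, g: False}
  {g: False, r: False}
  {g: True, r: True}


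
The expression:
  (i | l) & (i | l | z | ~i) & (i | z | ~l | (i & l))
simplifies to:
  i | (l & z)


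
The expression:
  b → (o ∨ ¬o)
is always true.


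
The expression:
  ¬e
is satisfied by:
  {e: False}


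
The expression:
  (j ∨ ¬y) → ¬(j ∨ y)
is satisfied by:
  {j: False}


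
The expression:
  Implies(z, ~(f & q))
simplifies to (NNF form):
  ~f | ~q | ~z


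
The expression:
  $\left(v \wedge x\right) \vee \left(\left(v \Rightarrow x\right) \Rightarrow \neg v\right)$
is always true.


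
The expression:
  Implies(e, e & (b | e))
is always true.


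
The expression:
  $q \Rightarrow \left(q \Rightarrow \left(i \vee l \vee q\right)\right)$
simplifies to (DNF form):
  $\text{True}$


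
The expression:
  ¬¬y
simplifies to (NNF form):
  y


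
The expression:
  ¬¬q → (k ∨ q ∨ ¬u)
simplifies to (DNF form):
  True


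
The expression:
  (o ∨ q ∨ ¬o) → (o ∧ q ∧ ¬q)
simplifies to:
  False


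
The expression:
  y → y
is always true.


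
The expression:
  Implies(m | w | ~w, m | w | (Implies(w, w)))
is always true.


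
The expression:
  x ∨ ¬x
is always true.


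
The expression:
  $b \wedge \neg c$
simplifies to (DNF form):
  $b \wedge \neg c$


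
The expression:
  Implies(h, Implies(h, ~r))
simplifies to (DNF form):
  ~h | ~r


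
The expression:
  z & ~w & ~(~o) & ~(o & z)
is never true.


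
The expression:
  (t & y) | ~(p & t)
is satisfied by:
  {y: True, p: False, t: False}
  {p: False, t: False, y: False}
  {y: True, t: True, p: False}
  {t: True, p: False, y: False}
  {y: True, p: True, t: False}
  {p: True, y: False, t: False}
  {y: True, t: True, p: True}


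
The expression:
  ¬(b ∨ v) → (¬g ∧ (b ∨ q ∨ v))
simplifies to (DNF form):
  b ∨ v ∨ (q ∧ ¬g)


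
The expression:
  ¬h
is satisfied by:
  {h: False}


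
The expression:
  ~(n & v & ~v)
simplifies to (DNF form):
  True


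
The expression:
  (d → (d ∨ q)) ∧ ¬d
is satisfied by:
  {d: False}


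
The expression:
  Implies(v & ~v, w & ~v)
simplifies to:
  True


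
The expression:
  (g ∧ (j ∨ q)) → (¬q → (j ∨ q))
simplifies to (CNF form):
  True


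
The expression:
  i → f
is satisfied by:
  {f: True, i: False}
  {i: False, f: False}
  {i: True, f: True}


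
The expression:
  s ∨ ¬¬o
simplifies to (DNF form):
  o ∨ s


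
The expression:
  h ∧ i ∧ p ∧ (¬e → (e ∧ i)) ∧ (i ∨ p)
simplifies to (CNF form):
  e ∧ h ∧ i ∧ p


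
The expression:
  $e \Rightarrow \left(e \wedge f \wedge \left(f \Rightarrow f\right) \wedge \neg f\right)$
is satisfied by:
  {e: False}


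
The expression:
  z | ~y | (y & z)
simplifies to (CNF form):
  z | ~y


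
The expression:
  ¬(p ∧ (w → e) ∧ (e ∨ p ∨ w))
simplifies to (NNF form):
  (w ∧ ¬e) ∨ ¬p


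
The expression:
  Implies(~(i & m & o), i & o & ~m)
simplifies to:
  i & o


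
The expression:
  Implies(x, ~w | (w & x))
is always true.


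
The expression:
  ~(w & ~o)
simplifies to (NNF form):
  o | ~w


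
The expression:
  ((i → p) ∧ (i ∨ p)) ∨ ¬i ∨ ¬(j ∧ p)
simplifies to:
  True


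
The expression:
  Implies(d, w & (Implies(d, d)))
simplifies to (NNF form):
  w | ~d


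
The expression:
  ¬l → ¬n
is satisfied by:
  {l: True, n: False}
  {n: False, l: False}
  {n: True, l: True}


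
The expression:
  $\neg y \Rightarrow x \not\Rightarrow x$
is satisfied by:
  {y: True}


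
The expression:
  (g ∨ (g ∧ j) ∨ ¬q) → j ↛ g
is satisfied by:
  {q: True, j: True, g: False}
  {q: True, g: False, j: False}
  {j: True, g: False, q: False}


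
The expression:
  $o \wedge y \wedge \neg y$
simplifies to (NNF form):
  $\text{False}$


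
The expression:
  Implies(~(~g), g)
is always true.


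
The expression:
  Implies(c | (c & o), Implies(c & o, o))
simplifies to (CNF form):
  True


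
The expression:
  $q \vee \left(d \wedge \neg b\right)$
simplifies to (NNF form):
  $q \vee \left(d \wedge \neg b\right)$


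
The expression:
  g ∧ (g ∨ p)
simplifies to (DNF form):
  g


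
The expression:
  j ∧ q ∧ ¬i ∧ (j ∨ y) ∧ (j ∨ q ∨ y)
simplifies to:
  j ∧ q ∧ ¬i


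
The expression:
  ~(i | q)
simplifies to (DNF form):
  ~i & ~q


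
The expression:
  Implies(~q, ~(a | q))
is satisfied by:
  {q: True, a: False}
  {a: False, q: False}
  {a: True, q: True}


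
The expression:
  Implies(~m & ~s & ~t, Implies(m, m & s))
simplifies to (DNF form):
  True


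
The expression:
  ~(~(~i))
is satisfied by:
  {i: False}


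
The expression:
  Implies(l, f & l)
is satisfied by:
  {f: True, l: False}
  {l: False, f: False}
  {l: True, f: True}


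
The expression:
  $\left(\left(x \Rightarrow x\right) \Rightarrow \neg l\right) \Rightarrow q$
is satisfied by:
  {q: True, l: True}
  {q: True, l: False}
  {l: True, q: False}


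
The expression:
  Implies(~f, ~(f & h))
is always true.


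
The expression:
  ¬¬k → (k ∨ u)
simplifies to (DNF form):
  True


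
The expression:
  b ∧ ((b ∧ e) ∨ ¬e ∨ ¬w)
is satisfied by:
  {b: True}


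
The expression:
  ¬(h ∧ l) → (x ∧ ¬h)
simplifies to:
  (h ∧ l) ∨ (x ∧ ¬h)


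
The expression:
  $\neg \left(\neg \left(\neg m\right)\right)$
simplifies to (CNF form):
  $\neg m$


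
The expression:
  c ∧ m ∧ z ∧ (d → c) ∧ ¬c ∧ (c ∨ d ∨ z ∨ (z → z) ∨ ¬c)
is never true.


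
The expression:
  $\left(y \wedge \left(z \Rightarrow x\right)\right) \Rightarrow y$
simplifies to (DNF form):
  $\text{True}$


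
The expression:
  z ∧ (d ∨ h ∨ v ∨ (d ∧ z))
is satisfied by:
  {z: True, d: True, v: True, h: True}
  {z: True, d: True, v: True, h: False}
  {z: True, d: True, h: True, v: False}
  {z: True, d: True, h: False, v: False}
  {z: True, v: True, h: True, d: False}
  {z: True, v: True, h: False, d: False}
  {z: True, v: False, h: True, d: False}


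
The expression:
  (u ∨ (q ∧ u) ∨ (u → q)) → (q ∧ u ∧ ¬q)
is never true.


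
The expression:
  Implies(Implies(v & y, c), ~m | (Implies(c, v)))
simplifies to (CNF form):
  v | ~c | ~m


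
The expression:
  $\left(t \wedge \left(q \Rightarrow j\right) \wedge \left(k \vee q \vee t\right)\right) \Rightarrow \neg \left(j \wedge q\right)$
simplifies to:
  $\neg j \vee \neg q \vee \neg t$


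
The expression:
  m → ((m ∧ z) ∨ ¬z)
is always true.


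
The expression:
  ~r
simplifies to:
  ~r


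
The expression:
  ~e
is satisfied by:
  {e: False}


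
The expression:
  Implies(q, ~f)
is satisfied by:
  {q: False, f: False}
  {f: True, q: False}
  {q: True, f: False}


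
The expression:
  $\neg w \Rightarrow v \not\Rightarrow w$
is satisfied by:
  {v: True, w: True}
  {v: True, w: False}
  {w: True, v: False}


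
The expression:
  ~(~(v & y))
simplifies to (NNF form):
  v & y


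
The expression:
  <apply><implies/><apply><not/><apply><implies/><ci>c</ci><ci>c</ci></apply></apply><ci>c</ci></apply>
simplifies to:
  <true/>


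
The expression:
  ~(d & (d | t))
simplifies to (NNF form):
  ~d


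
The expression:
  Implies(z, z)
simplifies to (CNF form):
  True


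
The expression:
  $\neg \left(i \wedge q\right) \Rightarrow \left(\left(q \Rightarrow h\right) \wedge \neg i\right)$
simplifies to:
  $\left(h \wedge \neg i\right) \vee \left(i \wedge q\right) \vee \left(\neg i \wedge \neg q\right)$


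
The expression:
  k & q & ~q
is never true.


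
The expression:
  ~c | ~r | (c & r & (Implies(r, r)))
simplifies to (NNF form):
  True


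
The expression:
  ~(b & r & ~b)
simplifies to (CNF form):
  True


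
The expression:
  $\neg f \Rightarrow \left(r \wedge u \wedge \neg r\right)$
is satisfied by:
  {f: True}


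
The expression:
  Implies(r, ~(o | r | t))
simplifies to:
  ~r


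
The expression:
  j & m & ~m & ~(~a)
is never true.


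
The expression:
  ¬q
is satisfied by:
  {q: False}


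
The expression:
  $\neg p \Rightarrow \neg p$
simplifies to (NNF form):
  $\text{True}$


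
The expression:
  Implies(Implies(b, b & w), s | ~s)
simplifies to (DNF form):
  True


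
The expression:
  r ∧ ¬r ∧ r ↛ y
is never true.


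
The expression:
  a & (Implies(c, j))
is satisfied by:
  {a: True, j: True, c: False}
  {a: True, j: False, c: False}
  {a: True, c: True, j: True}


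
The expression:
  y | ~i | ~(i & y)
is always true.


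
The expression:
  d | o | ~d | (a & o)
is always true.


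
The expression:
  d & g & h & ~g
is never true.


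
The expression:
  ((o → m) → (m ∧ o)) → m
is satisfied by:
  {m: True, o: False}
  {o: False, m: False}
  {o: True, m: True}


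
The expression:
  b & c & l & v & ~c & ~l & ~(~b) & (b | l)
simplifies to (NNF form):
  False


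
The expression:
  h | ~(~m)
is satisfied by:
  {m: True, h: True}
  {m: True, h: False}
  {h: True, m: False}


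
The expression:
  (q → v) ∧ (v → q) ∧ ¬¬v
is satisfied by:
  {q: True, v: True}


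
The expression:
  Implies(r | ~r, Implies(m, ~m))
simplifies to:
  ~m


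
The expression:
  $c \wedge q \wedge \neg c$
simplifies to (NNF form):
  $\text{False}$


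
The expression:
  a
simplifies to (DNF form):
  a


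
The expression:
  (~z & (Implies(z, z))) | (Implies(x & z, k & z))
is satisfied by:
  {k: True, z: False, x: False}
  {z: False, x: False, k: False}
  {x: True, k: True, z: False}
  {x: True, z: False, k: False}
  {k: True, z: True, x: False}
  {z: True, k: False, x: False}
  {x: True, z: True, k: True}


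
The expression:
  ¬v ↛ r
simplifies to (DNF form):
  r ∨ ¬v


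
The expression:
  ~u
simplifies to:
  ~u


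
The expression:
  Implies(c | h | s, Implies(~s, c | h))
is always true.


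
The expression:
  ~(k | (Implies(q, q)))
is never true.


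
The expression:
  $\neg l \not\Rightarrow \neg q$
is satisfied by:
  {q: True, l: False}


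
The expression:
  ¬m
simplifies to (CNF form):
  ¬m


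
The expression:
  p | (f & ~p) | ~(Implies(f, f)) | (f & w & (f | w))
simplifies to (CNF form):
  f | p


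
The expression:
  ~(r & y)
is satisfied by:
  {y: False, r: False}
  {r: True, y: False}
  {y: True, r: False}


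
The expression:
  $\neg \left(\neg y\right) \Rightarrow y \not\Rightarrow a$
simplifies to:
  $\neg a \vee \neg y$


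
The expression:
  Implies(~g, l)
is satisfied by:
  {l: True, g: True}
  {l: True, g: False}
  {g: True, l: False}


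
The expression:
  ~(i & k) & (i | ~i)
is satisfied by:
  {k: False, i: False}
  {i: True, k: False}
  {k: True, i: False}


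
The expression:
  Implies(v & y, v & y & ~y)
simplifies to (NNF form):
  ~v | ~y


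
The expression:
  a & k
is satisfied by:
  {a: True, k: True}


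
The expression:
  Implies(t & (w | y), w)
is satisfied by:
  {w: True, t: False, y: False}
  {w: False, t: False, y: False}
  {y: True, w: True, t: False}
  {y: True, w: False, t: False}
  {t: True, w: True, y: False}
  {t: True, w: False, y: False}
  {t: True, y: True, w: True}


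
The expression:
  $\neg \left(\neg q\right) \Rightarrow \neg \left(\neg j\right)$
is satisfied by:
  {j: True, q: False}
  {q: False, j: False}
  {q: True, j: True}


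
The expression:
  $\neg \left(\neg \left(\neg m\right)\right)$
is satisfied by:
  {m: False}


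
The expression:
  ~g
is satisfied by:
  {g: False}


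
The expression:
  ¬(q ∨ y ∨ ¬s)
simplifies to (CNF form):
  s ∧ ¬q ∧ ¬y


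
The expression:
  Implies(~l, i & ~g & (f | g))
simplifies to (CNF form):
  (f | l) & (i | l) & (l | ~g)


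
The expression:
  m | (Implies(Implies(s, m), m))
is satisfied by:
  {m: True, s: True}
  {m: True, s: False}
  {s: True, m: False}


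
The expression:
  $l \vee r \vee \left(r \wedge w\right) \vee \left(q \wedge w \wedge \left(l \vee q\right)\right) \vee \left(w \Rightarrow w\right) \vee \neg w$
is always true.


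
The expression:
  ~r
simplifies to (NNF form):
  ~r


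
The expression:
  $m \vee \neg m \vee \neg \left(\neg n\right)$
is always true.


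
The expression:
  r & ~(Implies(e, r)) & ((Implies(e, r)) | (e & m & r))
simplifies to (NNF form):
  False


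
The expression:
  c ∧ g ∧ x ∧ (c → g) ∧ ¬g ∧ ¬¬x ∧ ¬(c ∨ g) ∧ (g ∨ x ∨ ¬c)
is never true.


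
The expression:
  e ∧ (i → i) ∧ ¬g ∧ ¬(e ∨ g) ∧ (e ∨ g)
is never true.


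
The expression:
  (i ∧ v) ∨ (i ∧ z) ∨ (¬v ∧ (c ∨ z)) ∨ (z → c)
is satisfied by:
  {i: True, c: True, v: False, z: False}
  {i: True, v: False, z: False, c: False}
  {c: True, v: False, z: False, i: False}
  {c: False, v: False, z: False, i: False}
  {i: True, z: True, c: True, v: False}
  {i: True, z: True, c: False, v: False}
  {z: True, c: True, i: False, v: False}
  {z: True, i: False, v: False, c: False}
  {c: True, i: True, v: True, z: False}
  {i: True, v: True, c: False, z: False}
  {c: True, v: True, i: False, z: False}
  {v: True, i: False, z: False, c: False}
  {i: True, z: True, v: True, c: True}
  {i: True, z: True, v: True, c: False}
  {z: True, v: True, c: True, i: False}


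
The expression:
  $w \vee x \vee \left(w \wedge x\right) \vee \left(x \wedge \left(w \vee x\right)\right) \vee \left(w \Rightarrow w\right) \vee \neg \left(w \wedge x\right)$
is always true.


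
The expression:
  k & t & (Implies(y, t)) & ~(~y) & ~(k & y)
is never true.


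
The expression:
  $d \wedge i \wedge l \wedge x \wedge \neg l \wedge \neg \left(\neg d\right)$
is never true.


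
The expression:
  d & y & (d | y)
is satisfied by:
  {d: True, y: True}


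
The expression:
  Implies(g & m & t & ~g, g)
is always true.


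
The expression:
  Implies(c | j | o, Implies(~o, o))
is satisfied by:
  {o: True, c: False, j: False}
  {j: True, o: True, c: False}
  {o: True, c: True, j: False}
  {j: True, o: True, c: True}
  {j: False, c: False, o: False}


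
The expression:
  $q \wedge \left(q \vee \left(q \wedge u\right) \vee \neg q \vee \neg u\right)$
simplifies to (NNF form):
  $q$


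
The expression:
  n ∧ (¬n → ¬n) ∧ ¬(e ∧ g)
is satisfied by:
  {n: True, g: False, e: False}
  {n: True, e: True, g: False}
  {n: True, g: True, e: False}


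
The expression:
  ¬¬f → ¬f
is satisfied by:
  {f: False}


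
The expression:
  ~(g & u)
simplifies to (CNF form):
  ~g | ~u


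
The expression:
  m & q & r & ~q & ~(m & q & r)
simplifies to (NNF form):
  False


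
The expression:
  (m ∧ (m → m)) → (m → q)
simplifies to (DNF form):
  q ∨ ¬m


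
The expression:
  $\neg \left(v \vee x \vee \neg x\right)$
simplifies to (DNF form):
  $\text{False}$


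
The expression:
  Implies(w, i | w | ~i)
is always true.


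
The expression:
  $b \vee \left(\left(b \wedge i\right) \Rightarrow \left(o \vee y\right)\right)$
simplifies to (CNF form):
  $\text{True}$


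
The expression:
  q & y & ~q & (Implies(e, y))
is never true.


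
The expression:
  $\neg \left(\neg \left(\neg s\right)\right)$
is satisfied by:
  {s: False}


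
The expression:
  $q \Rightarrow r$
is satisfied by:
  {r: True, q: False}
  {q: False, r: False}
  {q: True, r: True}


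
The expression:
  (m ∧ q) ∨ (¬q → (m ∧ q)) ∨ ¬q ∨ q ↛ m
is always true.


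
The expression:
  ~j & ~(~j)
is never true.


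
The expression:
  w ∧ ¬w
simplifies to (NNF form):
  False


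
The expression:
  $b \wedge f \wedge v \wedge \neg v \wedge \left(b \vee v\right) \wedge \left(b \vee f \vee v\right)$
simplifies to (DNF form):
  $\text{False}$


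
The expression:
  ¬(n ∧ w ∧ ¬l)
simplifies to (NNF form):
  l ∨ ¬n ∨ ¬w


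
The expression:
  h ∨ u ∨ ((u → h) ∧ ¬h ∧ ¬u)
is always true.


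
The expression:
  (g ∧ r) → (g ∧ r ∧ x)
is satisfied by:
  {x: True, g: False, r: False}
  {g: False, r: False, x: False}
  {r: True, x: True, g: False}
  {r: True, g: False, x: False}
  {x: True, g: True, r: False}
  {g: True, x: False, r: False}
  {r: True, g: True, x: True}


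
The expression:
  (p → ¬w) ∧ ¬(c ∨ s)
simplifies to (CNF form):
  ¬c ∧ ¬s ∧ (¬p ∨ ¬w)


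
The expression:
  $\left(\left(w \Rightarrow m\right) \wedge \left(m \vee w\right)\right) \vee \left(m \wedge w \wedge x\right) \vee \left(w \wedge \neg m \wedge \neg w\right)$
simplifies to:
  $m$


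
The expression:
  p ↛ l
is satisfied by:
  {p: True, l: False}


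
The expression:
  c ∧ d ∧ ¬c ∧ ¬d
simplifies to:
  False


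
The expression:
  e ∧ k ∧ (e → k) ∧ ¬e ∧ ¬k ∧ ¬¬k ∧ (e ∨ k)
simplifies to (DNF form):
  False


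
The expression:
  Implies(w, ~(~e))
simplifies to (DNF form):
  e | ~w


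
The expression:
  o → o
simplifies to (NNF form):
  True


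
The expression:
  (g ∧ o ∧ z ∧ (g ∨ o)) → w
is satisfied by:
  {w: True, g: False, z: False, o: False}
  {o: False, g: False, w: False, z: False}
  {o: True, w: True, g: False, z: False}
  {o: True, g: False, w: False, z: False}
  {z: True, w: True, o: False, g: False}
  {z: True, o: False, g: False, w: False}
  {z: True, o: True, w: True, g: False}
  {z: True, o: True, g: False, w: False}
  {w: True, g: True, z: False, o: False}
  {g: True, z: False, w: False, o: False}
  {o: True, g: True, w: True, z: False}
  {o: True, g: True, z: False, w: False}
  {w: True, g: True, z: True, o: False}
  {g: True, z: True, o: False, w: False}
  {o: True, g: True, z: True, w: True}


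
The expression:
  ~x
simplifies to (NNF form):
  ~x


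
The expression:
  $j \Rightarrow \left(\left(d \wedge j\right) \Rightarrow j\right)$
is always true.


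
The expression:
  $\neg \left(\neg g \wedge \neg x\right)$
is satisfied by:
  {x: True, g: True}
  {x: True, g: False}
  {g: True, x: False}


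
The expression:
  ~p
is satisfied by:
  {p: False}


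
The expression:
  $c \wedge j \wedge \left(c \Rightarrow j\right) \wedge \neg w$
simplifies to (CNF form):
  $c \wedge j \wedge \neg w$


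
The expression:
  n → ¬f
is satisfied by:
  {n: False, f: False}
  {f: True, n: False}
  {n: True, f: False}


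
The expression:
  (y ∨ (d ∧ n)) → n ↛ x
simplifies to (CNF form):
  (n ∨ ¬y) ∧ (¬x ∨ ¬y) ∧ (n ∨ ¬d ∨ ¬n) ∧ (n ∨ ¬d ∨ ¬y) ∧ (n ∨ ¬n ∨ ¬y) ∧ (¬d ∨ ¬n ∨ ¬x) ∧ (¬d ∨ ¬x ∨ ¬y) ∧ (¬n ∨ ¬x ∨ ¬y)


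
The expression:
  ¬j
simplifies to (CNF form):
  ¬j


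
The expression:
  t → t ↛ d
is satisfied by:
  {t: False, d: False}
  {d: True, t: False}
  {t: True, d: False}


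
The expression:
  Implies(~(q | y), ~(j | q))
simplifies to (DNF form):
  q | y | ~j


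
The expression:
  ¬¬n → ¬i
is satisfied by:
  {n: False, i: False}
  {i: True, n: False}
  {n: True, i: False}


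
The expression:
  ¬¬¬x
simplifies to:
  ¬x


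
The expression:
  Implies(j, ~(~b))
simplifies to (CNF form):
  b | ~j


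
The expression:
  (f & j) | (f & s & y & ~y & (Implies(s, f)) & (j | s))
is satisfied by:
  {j: True, f: True}


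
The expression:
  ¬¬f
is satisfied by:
  {f: True}


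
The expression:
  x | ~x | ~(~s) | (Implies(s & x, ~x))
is always true.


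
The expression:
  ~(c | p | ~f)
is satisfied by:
  {f: True, p: False, c: False}


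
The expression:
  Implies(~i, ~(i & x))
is always true.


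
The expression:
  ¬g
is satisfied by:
  {g: False}


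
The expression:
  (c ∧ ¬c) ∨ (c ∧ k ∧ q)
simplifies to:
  c ∧ k ∧ q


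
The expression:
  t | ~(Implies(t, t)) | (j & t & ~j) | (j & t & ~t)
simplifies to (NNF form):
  t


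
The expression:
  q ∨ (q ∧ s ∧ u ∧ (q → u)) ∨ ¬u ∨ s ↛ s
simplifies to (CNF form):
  q ∨ ¬u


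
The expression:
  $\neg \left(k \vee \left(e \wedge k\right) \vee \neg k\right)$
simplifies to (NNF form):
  $\text{False}$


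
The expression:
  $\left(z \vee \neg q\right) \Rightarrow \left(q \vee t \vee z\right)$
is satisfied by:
  {t: True, q: True, z: True}
  {t: True, q: True, z: False}
  {t: True, z: True, q: False}
  {t: True, z: False, q: False}
  {q: True, z: True, t: False}
  {q: True, z: False, t: False}
  {z: True, q: False, t: False}


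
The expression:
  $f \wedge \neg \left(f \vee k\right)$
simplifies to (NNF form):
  $\text{False}$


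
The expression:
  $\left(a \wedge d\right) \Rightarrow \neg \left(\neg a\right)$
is always true.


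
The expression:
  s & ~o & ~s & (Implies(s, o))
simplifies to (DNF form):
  False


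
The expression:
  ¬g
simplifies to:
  ¬g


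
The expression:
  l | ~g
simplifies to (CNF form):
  l | ~g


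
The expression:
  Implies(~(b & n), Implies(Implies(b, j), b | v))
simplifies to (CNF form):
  b | v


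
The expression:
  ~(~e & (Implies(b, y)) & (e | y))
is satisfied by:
  {e: True, y: False}
  {y: False, e: False}
  {y: True, e: True}


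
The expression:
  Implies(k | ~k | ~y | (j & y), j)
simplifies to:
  j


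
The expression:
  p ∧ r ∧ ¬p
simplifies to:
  False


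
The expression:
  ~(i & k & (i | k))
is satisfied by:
  {k: False, i: False}
  {i: True, k: False}
  {k: True, i: False}


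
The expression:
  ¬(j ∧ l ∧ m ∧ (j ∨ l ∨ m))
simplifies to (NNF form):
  ¬j ∨ ¬l ∨ ¬m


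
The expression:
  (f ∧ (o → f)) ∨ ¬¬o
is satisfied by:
  {o: True, f: True}
  {o: True, f: False}
  {f: True, o: False}


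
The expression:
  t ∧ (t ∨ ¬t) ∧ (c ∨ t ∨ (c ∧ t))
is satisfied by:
  {t: True}


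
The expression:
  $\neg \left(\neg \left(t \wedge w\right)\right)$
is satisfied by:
  {t: True, w: True}


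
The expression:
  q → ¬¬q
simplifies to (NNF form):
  True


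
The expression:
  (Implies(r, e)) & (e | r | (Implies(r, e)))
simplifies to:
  e | ~r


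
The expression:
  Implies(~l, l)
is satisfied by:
  {l: True}


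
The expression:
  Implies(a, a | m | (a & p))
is always true.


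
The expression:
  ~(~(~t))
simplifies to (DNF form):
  ~t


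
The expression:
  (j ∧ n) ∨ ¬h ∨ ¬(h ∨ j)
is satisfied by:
  {j: True, n: True, h: False}
  {j: True, n: False, h: False}
  {n: True, j: False, h: False}
  {j: False, n: False, h: False}
  {h: True, j: True, n: True}


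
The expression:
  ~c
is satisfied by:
  {c: False}


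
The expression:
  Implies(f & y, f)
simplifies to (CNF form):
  True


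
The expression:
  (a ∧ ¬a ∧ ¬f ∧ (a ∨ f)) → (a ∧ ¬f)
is always true.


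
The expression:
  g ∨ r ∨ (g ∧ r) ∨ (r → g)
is always true.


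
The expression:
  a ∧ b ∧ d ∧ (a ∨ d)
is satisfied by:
  {a: True, b: True, d: True}


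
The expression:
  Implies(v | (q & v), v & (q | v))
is always true.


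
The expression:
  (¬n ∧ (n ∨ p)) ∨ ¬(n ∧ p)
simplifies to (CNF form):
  ¬n ∨ ¬p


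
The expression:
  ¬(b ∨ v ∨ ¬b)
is never true.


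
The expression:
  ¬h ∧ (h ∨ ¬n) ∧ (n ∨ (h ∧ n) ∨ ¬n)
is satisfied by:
  {n: False, h: False}


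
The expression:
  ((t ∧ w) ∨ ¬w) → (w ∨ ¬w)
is always true.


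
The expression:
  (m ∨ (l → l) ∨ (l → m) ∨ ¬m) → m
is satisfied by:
  {m: True}


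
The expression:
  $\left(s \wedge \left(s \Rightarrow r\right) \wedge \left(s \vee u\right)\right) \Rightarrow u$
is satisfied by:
  {u: True, s: False, r: False}
  {s: False, r: False, u: False}
  {r: True, u: True, s: False}
  {r: True, s: False, u: False}
  {u: True, s: True, r: False}
  {s: True, u: False, r: False}
  {r: True, s: True, u: True}


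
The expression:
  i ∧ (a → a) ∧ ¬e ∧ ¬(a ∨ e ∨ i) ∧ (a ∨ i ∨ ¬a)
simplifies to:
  False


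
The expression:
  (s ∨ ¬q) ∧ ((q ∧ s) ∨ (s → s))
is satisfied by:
  {s: True, q: False}
  {q: False, s: False}
  {q: True, s: True}


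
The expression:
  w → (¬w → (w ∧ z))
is always true.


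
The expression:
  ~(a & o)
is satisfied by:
  {o: False, a: False}
  {a: True, o: False}
  {o: True, a: False}


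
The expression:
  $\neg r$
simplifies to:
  $\neg r$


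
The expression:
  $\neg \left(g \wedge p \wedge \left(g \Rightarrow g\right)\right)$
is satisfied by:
  {p: False, g: False}
  {g: True, p: False}
  {p: True, g: False}


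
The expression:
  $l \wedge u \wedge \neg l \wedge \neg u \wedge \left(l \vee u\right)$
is never true.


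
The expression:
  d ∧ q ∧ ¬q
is never true.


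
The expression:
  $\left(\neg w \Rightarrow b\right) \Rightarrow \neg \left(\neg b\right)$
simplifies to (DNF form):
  $b \vee \neg w$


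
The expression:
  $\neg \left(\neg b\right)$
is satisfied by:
  {b: True}


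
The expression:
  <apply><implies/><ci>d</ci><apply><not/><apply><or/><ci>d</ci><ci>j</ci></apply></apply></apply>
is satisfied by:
  {d: False}


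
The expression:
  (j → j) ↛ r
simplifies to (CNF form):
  ¬r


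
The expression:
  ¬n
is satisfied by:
  {n: False}


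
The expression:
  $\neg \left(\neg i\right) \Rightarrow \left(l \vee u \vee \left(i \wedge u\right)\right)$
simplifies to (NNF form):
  $l \vee u \vee \neg i$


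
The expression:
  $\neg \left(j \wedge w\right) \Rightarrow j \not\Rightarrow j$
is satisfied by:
  {j: True, w: True}


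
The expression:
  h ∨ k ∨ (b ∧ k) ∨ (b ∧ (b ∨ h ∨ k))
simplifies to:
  b ∨ h ∨ k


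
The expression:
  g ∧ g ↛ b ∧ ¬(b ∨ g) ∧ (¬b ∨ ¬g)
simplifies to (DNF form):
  False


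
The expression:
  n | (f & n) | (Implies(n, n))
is always true.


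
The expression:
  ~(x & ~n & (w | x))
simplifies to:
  n | ~x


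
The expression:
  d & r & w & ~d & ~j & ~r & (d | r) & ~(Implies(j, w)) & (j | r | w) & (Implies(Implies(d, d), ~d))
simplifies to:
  False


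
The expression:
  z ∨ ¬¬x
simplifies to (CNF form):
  x ∨ z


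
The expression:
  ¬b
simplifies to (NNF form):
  ¬b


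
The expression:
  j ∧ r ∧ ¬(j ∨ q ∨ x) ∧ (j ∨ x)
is never true.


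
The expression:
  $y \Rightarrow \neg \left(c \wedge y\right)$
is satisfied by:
  {c: False, y: False}
  {y: True, c: False}
  {c: True, y: False}


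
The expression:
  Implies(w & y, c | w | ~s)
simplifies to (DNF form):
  True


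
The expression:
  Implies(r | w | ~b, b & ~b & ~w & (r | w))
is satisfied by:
  {b: True, w: False, r: False}


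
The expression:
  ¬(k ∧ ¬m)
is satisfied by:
  {m: True, k: False}
  {k: False, m: False}
  {k: True, m: True}
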